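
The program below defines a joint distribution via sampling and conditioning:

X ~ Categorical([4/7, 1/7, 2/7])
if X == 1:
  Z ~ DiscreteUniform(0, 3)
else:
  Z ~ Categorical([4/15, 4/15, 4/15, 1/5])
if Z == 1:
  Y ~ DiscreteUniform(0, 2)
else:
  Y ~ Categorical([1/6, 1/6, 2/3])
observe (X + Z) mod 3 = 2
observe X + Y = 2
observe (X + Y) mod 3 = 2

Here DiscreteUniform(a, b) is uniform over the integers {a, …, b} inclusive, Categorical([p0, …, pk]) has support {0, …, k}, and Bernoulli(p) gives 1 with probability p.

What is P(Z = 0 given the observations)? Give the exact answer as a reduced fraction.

P(Z = 0 | obs) = 16/171

Enumerate traces; 4 have nonzero weight after conditioning:
  (X=0, Z=2, Y=2) weight 32/315
  (X=1, Z=1, Y=1) weight 1/84
  (X=2, Z=0, Y=0) weight 4/315
  (X=2, Z=3, Y=0) weight 1/105
Group by Z:
  weight(Z=0) = 4/315
  weight(Z=1) = 1/84
  weight(Z=2) = 32/315
  weight(Z=3) = 1/105
Total weight = 4/315 + 1/84 + 32/315 + 1/105 = 19/140
P(Z=0 | obs) = 4/315 / 19/140 = 16/171
P(Z=1 | obs) = 1/84 / 19/140 = 5/57
P(Z=2 | obs) = 32/315 / 19/140 = 128/171
P(Z=3 | obs) = 1/105 / 19/140 = 4/57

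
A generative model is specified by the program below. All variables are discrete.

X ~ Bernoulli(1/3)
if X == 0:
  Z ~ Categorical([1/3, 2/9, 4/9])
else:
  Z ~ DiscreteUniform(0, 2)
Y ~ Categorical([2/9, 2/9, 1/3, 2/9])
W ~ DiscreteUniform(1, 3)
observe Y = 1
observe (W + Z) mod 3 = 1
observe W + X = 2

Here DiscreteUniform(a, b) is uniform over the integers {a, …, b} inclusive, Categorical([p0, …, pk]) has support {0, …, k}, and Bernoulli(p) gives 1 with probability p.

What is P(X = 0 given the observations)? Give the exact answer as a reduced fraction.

P(X = 0 | obs) = 8/11

Enumerate traces; 2 have nonzero weight after conditioning:
  (X=0, Z=2, Y=1, W=2) weight 16/729
  (X=1, Z=0, Y=1, W=1) weight 2/243
Group by X:
  weight(X=0) = 16/729
  weight(X=1) = 2/243
Total weight = 16/729 + 2/243 = 22/729
P(X=0 | obs) = 16/729 / 22/729 = 8/11
P(X=1 | obs) = 2/243 / 22/729 = 3/11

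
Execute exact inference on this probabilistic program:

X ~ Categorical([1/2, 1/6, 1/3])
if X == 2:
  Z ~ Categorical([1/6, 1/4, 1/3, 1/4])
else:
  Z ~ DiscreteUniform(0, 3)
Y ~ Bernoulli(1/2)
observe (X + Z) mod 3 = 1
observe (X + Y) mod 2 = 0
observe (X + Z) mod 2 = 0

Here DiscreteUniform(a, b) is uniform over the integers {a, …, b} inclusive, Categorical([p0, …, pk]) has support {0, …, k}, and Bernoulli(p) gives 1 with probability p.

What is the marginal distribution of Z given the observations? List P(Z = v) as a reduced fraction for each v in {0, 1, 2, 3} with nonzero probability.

Enumerate traces; 2 have nonzero weight after conditioning:
  (X=1, Z=3, Y=1) weight 1/48
  (X=2, Z=2, Y=0) weight 1/18
Group by Z:
  weight(Z=2) = 1/18
  weight(Z=3) = 1/48
Total weight = 1/18 + 1/48 = 11/144
P(Z=2 | obs) = 1/18 / 11/144 = 8/11
P(Z=3 | obs) = 1/48 / 11/144 = 3/11

P(Z=2) = 8/11, P(Z=3) = 3/11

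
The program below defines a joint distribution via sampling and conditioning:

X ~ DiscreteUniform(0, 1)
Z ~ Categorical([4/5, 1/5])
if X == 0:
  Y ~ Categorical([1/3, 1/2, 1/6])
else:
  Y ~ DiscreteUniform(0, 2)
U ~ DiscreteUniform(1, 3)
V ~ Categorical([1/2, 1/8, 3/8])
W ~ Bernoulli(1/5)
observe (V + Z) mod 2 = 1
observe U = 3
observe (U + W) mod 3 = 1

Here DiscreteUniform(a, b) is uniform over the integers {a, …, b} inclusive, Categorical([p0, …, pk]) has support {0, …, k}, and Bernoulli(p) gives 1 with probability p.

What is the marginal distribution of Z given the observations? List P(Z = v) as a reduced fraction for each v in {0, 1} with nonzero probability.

P(Z=0) = 4/11, P(Z=1) = 7/11

Enumerate traces; 18 have nonzero weight after conditioning:
  (X=0, Z=0, Y=0, U=3, V=1, W=1) weight 1/900
  (X=0, Z=0, Y=1, U=3, V=1, W=1) weight 1/600
  (X=0, Z=0, Y=2, U=3, V=1, W=1) weight 1/1800
  (X=0, Z=1, Y=0, U=3, V=0, W=1) weight 1/900
  (X=0, Z=1, Y=0, U=3, V=2, W=1) weight 1/1200
  (X=0, Z=1, Y=1, U=3, V=0, W=1) weight 1/600
  (X=0, Z=1, Y=1, U=3, V=2, W=1) weight 1/800
  (X=0, Z=1, Y=2, U=3, V=0, W=1) weight 1/1800
  … 10 more
Group by Z:
  weight(Z=0) = 1/150
  weight(Z=1) = 7/600
Total weight = 1/150 + 7/600 = 11/600
P(Z=0 | obs) = 1/150 / 11/600 = 4/11
P(Z=1 | obs) = 7/600 / 11/600 = 7/11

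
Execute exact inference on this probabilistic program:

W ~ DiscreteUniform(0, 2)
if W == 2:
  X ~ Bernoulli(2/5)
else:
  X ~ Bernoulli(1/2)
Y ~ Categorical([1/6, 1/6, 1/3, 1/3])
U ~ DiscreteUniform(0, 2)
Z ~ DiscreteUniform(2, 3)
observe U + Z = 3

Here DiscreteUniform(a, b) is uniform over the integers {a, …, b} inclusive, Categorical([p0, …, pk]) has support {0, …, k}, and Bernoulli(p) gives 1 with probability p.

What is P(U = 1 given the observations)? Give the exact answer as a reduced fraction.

P(U = 1 | obs) = 1/2

Enumerate traces; 48 have nonzero weight after conditioning:
  (W=0, X=0, Y=0, U=0, Z=3) weight 1/216
  (W=0, X=0, Y=0, U=1, Z=2) weight 1/216
  (W=0, X=0, Y=1, U=0, Z=3) weight 1/216
  (W=0, X=0, Y=1, U=1, Z=2) weight 1/216
  (W=0, X=0, Y=2, U=0, Z=3) weight 1/108
  (W=0, X=0, Y=2, U=1, Z=2) weight 1/108
  (W=0, X=0, Y=3, U=0, Z=3) weight 1/108
  (W=0, X=0, Y=3, U=1, Z=2) weight 1/108
  … 40 more
Group by U:
  weight(U=0) = 1/6
  weight(U=1) = 1/6
Total weight = 1/6 + 1/6 = 1/3
P(U=0 | obs) = 1/6 / 1/3 = 1/2
P(U=1 | obs) = 1/6 / 1/3 = 1/2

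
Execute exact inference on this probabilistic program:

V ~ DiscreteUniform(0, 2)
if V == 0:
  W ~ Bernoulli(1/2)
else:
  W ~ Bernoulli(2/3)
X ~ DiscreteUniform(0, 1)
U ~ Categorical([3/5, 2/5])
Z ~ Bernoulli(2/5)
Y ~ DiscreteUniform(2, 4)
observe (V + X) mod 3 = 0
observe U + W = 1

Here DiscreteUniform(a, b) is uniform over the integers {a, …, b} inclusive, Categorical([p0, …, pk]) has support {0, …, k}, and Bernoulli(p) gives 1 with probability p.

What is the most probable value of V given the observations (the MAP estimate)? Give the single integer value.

argmax_v P(V = v | obs) = 2

Enumerate traces; 24 have nonzero weight after conditioning:
  (V=0, W=0, X=0, U=1, Z=0, Y=2) weight 1/150
  (V=0, W=0, X=0, U=1, Z=0, Y=3) weight 1/150
  (V=0, W=0, X=0, U=1, Z=0, Y=4) weight 1/150
  (V=0, W=0, X=0, U=1, Z=1, Y=2) weight 1/225
  (V=0, W=0, X=0, U=1, Z=1, Y=3) weight 1/225
  (V=0, W=0, X=0, U=1, Z=1, Y=4) weight 1/225
  (V=0, W=1, X=0, U=0, Z=0, Y=2) weight 1/100
  (V=0, W=1, X=0, U=0, Z=0, Y=3) weight 1/100
  (V=2, W=0, X=1, U=1, Z=0, Y=2) weight 1/225
  … 15 more
Group by V:
  weight(V=0) = 1/12
  weight(V=2) = 4/45
Total weight = 1/12 + 4/45 = 31/180
P(V=0 | obs) = 1/12 / 31/180 = 15/31
P(V=2 | obs) = 4/45 / 31/180 = 16/31
argmax = 2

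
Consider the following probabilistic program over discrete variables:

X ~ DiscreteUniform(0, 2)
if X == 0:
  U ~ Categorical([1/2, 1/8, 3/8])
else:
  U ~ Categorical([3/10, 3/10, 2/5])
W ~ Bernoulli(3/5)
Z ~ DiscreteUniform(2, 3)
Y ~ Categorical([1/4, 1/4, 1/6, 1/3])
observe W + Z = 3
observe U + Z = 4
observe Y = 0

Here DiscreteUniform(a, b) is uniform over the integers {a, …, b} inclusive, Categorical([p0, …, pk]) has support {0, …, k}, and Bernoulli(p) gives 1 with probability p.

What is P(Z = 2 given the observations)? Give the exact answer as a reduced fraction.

Enumerate traces; 6 have nonzero weight after conditioning:
  (X=0, U=1, W=0, Z=3, Y=0) weight 1/480
  (X=0, U=2, W=1, Z=2, Y=0) weight 3/320
  (X=1, U=1, W=0, Z=3, Y=0) weight 1/200
  (X=1, U=2, W=1, Z=2, Y=0) weight 1/100
  (X=2, U=1, W=0, Z=3, Y=0) weight 1/200
  (X=2, U=2, W=1, Z=2, Y=0) weight 1/100
Group by Z:
  weight(Z=2) = 47/1600
  weight(Z=3) = 29/2400
Total weight = 47/1600 + 29/2400 = 199/4800
P(Z=2 | obs) = 47/1600 / 199/4800 = 141/199
P(Z=3 | obs) = 29/2400 / 199/4800 = 58/199

P(Z = 2 | obs) = 141/199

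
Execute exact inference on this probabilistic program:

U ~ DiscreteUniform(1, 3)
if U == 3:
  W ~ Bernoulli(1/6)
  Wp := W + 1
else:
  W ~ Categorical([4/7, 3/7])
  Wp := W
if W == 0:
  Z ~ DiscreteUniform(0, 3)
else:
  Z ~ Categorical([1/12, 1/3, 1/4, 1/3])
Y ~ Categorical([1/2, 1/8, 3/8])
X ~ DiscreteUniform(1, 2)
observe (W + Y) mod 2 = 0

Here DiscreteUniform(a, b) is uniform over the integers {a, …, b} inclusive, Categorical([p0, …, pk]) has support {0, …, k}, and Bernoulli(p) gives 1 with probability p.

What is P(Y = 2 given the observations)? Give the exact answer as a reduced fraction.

P(Y = 2 | obs) = 83/208

Enumerate traces; 72 have nonzero weight after conditioning:
  (U=1, W=0, Z=0, Y=0, X=1) weight 1/84
  (U=1, W=0, Z=0, Y=0, X=2) weight 1/84
  (U=1, W=0, Z=0, Y=2, X=1) weight 1/112
  (U=1, W=0, Z=0, Y=2, X=2) weight 1/112
  (U=1, W=0, Z=1, Y=0, X=1) weight 1/84
  (U=1, W=0, Z=1, Y=0, X=2) weight 1/84
  (U=1, W=0, Z=1, Y=2, X=1) weight 1/112
  (U=1, W=0, Z=1, Y=2, X=2) weight 1/112
  (U=1, W=1, Z=0, Y=1, X=1) weight 1/1344
  … 63 more
Group by Y:
  weight(Y=0) = 83/252
  weight(Y=1) = 43/1008
  weight(Y=2) = 83/336
Total weight = 83/252 + 43/1008 + 83/336 = 13/21
P(Y=0 | obs) = 83/252 / 13/21 = 83/156
P(Y=1 | obs) = 43/1008 / 13/21 = 43/624
P(Y=2 | obs) = 83/336 / 13/21 = 83/208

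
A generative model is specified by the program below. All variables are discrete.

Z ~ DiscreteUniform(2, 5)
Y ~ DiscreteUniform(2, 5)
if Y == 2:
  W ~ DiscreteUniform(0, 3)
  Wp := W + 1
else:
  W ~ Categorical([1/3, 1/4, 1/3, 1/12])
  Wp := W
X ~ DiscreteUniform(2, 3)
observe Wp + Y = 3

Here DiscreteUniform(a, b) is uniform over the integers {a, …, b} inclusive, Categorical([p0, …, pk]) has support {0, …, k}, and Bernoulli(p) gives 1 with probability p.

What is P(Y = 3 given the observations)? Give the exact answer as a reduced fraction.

P(Y = 3 | obs) = 4/7

Enumerate traces; 16 have nonzero weight after conditioning:
  (Z=2, Y=2, W=0, X=2) weight 1/128
  (Z=2, Y=2, W=0, X=3) weight 1/128
  (Z=2, Y=3, W=0, X=2) weight 1/96
  (Z=2, Y=3, W=0, X=3) weight 1/96
  (Z=3, Y=2, W=0, X=2) weight 1/128
  (Z=3, Y=2, W=0, X=3) weight 1/128
  (Z=3, Y=3, W=0, X=2) weight 1/96
  (Z=3, Y=3, W=0, X=3) weight 1/96
  … 8 more
Group by Y:
  weight(Y=2) = 1/16
  weight(Y=3) = 1/12
Total weight = 1/16 + 1/12 = 7/48
P(Y=2 | obs) = 1/16 / 7/48 = 3/7
P(Y=3 | obs) = 1/12 / 7/48 = 4/7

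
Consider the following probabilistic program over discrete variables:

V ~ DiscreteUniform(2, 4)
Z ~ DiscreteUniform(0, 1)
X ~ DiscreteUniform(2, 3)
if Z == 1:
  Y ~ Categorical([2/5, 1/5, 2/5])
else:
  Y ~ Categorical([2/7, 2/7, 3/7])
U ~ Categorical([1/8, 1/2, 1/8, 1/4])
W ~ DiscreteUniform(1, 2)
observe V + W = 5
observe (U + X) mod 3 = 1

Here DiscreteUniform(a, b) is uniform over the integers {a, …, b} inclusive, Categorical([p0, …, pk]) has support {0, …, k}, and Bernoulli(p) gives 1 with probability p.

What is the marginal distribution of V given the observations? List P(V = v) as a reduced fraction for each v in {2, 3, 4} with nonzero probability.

Enumerate traces; 24 have nonzero weight after conditioning:
  (V=3, Z=0, X=2, Y=0, U=2, W=2) weight 1/672
  (V=3, Z=0, X=2, Y=1, U=2, W=2) weight 1/672
  (V=3, Z=0, X=2, Y=2, U=2, W=2) weight 1/448
  (V=3, Z=0, X=3, Y=0, U=1, W=2) weight 1/168
  (V=3, Z=0, X=3, Y=1, U=1, W=2) weight 1/168
  (V=3, Z=0, X=3, Y=2, U=1, W=2) weight 1/112
  (V=3, Z=1, X=2, Y=0, U=2, W=2) weight 1/480
  (V=3, Z=1, X=2, Y=1, U=2, W=2) weight 1/960
  (V=4, Z=0, X=2, Y=0, U=2, W=1) weight 1/672
  … 15 more
Group by V:
  weight(V=3) = 5/96
  weight(V=4) = 5/96
Total weight = 5/96 + 5/96 = 5/48
P(V=3 | obs) = 5/96 / 5/48 = 1/2
P(V=4 | obs) = 5/96 / 5/48 = 1/2

P(V=3) = 1/2, P(V=4) = 1/2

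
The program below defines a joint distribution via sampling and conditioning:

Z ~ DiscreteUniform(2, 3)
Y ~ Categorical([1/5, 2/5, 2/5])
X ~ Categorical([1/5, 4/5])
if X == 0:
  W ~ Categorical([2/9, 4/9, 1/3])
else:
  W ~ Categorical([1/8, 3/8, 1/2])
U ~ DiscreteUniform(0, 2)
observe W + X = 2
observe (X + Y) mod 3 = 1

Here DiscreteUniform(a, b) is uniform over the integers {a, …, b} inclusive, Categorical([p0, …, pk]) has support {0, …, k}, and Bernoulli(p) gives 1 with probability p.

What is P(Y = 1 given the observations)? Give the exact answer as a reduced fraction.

Enumerate traces; 12 have nonzero weight after conditioning:
  (Z=2, Y=0, X=1, W=1, U=0) weight 1/100
  (Z=2, Y=0, X=1, W=1, U=1) weight 1/100
  (Z=2, Y=0, X=1, W=1, U=2) weight 1/100
  (Z=2, Y=1, X=0, W=2, U=0) weight 1/225
  (Z=2, Y=1, X=0, W=2, U=1) weight 1/225
  (Z=2, Y=1, X=0, W=2, U=2) weight 1/225
  (Z=3, Y=0, X=1, W=1, U=0) weight 1/100
  (Z=3, Y=0, X=1, W=1, U=1) weight 1/100
  … 4 more
Group by Y:
  weight(Y=0) = 3/50
  weight(Y=1) = 2/75
Total weight = 3/50 + 2/75 = 13/150
P(Y=0 | obs) = 3/50 / 13/150 = 9/13
P(Y=1 | obs) = 2/75 / 13/150 = 4/13

P(Y = 1 | obs) = 4/13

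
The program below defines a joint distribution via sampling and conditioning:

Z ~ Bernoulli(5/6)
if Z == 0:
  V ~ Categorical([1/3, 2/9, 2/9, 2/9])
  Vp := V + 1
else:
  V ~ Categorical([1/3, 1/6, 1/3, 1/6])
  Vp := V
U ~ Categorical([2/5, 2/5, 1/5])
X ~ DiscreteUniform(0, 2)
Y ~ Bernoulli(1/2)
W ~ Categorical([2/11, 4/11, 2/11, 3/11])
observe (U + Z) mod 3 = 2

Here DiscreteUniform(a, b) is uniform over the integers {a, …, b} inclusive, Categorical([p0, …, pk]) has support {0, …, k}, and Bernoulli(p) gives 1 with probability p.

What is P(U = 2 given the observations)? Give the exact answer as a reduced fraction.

Enumerate traces; 192 have nonzero weight after conditioning:
  (Z=0, V=0, U=2, X=0, Y=0, W=0) weight 1/2970
  (Z=0, V=0, U=2, X=0, Y=0, W=1) weight 1/1485
  (Z=0, V=0, U=2, X=0, Y=0, W=2) weight 1/2970
  (Z=0, V=0, U=2, X=0, Y=0, W=3) weight 1/1980
  (Z=0, V=0, U=2, X=0, Y=1, W=0) weight 1/2970
  (Z=0, V=0, U=2, X=0, Y=1, W=1) weight 1/1485
  (Z=0, V=0, U=2, X=0, Y=1, W=2) weight 1/2970
  (Z=0, V=0, U=2, X=0, Y=1, W=3) weight 1/1980
  (Z=1, V=0, U=1, X=0, Y=0, W=0) weight 1/297
  … 183 more
Group by U:
  weight(U=1) = 1/3
  weight(U=2) = 1/30
Total weight = 1/3 + 1/30 = 11/30
P(U=1 | obs) = 1/3 / 11/30 = 10/11
P(U=2 | obs) = 1/30 / 11/30 = 1/11

P(U = 2 | obs) = 1/11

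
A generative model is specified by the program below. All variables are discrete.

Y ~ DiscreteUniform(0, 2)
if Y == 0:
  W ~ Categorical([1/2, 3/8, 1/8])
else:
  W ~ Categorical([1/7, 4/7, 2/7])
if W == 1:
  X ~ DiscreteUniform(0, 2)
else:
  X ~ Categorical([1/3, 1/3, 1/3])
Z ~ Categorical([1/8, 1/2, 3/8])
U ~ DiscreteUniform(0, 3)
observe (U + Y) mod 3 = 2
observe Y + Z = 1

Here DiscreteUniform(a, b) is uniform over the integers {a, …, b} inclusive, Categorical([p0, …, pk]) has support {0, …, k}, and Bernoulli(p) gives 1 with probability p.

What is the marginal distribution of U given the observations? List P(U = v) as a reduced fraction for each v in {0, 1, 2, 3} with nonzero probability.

Enumerate traces; 18 have nonzero weight after conditioning:
  (Y=0, W=0, X=0, Z=1, U=2) weight 1/144
  (Y=0, W=0, X=1, Z=1, U=2) weight 1/144
  (Y=0, W=0, X=2, Z=1, U=2) weight 1/144
  (Y=0, W=1, X=0, Z=1, U=2) weight 1/192
  (Y=0, W=1, X=1, Z=1, U=2) weight 1/192
  (Y=0, W=1, X=2, Z=1, U=2) weight 1/192
  (Y=0, W=2, X=0, Z=1, U=2) weight 1/576
  (Y=0, W=2, X=1, Z=1, U=2) weight 1/576
  (Y=1, W=0, X=0, Z=0, U=1) weight 1/2016
  … 9 more
Group by U:
  weight(U=1) = 1/96
  weight(U=2) = 1/24
Total weight = 1/96 + 1/24 = 5/96
P(U=1 | obs) = 1/96 / 5/96 = 1/5
P(U=2 | obs) = 1/24 / 5/96 = 4/5

P(U=1) = 1/5, P(U=2) = 4/5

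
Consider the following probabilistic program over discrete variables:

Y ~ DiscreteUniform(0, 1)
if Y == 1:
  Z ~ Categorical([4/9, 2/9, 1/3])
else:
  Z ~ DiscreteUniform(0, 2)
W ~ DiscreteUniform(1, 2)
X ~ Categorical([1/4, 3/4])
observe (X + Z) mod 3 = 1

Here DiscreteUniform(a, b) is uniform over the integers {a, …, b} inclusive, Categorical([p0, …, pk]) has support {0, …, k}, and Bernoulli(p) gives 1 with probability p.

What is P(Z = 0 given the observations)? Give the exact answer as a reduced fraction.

P(Z = 0 | obs) = 21/26

Enumerate traces; 8 have nonzero weight after conditioning:
  (Y=0, Z=0, W=1, X=1) weight 1/16
  (Y=0, Z=0, W=2, X=1) weight 1/16
  (Y=0, Z=1, W=1, X=0) weight 1/48
  (Y=0, Z=1, W=2, X=0) weight 1/48
  (Y=1, Z=0, W=1, X=1) weight 1/12
  (Y=1, Z=0, W=2, X=1) weight 1/12
  (Y=1, Z=1, W=1, X=0) weight 1/72
  (Y=1, Z=1, W=2, X=0) weight 1/72
Group by Z:
  weight(Z=0) = 7/24
  weight(Z=1) = 5/72
Total weight = 7/24 + 5/72 = 13/36
P(Z=0 | obs) = 7/24 / 13/36 = 21/26
P(Z=1 | obs) = 5/72 / 13/36 = 5/26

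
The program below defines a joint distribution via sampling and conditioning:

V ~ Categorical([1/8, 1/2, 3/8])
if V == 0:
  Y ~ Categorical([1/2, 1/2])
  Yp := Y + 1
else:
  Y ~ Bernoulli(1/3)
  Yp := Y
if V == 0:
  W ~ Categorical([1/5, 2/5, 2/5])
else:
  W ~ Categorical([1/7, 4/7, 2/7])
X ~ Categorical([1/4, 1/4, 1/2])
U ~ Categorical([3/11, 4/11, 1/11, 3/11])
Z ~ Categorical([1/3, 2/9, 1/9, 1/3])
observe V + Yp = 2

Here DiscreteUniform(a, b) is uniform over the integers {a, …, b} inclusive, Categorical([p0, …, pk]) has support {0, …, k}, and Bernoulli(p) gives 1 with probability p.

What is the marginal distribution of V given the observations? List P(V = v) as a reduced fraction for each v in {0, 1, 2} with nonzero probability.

Enumerate traces; 432 have nonzero weight after conditioning:
  (V=0, Y=1, W=0, X=0, U=0, Z=0) weight 1/3520
  (V=0, Y=1, W=0, X=0, U=0, Z=1) weight 1/5280
  (V=0, Y=1, W=0, X=0, U=0, Z=2) weight 1/10560
  (V=0, Y=1, W=0, X=0, U=0, Z=3) weight 1/3520
  (V=0, Y=1, W=0, X=0, U=1, Z=0) weight 1/2640
  (V=0, Y=1, W=0, X=0, U=1, Z=1) weight 1/3960
  (V=0, Y=1, W=0, X=0, U=1, Z=2) weight 1/7920
  (V=0, Y=1, W=0, X=0, U=1, Z=3) weight 1/2640
  (V=1, Y=1, W=0, X=0, U=0, Z=0) weight 1/1848
  (V=2, Y=0, W=0, X=0, U=0, Z=0) weight 1/1232
  … 422 more
Group by V:
  weight(V=0) = 1/16
  weight(V=1) = 1/6
  weight(V=2) = 1/4
Total weight = 1/16 + 1/6 + 1/4 = 23/48
P(V=0 | obs) = 1/16 / 23/48 = 3/23
P(V=1 | obs) = 1/6 / 23/48 = 8/23
P(V=2 | obs) = 1/4 / 23/48 = 12/23

P(V=0) = 3/23, P(V=1) = 8/23, P(V=2) = 12/23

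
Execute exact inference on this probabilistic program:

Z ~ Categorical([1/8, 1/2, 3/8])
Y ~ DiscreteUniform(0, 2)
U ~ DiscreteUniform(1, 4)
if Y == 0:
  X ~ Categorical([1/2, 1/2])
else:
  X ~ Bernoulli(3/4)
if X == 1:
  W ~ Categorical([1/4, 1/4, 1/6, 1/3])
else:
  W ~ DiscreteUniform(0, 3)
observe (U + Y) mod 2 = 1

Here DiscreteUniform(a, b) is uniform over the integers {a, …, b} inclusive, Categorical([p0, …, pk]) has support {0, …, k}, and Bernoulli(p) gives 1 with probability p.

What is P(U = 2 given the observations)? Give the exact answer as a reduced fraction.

P(U = 2 | obs) = 1/6

Enumerate traces; 144 have nonzero weight after conditioning:
  (Z=0, Y=0, U=1, X=0, W=0) weight 1/768
  (Z=0, Y=0, U=1, X=0, W=1) weight 1/768
  (Z=0, Y=0, U=1, X=0, W=2) weight 1/768
  (Z=0, Y=0, U=1, X=0, W=3) weight 1/768
  (Z=0, Y=0, U=1, X=1, W=0) weight 1/768
  (Z=0, Y=0, U=1, X=1, W=1) weight 1/768
  (Z=0, Y=0, U=1, X=1, W=2) weight 1/1152
  (Z=0, Y=0, U=1, X=1, W=3) weight 1/576
  (Z=0, Y=0, U=3, X=0, W=0) weight 1/768
  (Z=0, Y=1, U=2, X=0, W=0) weight 1/1536
  … 134 more
Group by U:
  weight(U=1) = 1/6
  weight(U=2) = 1/12
  weight(U=3) = 1/6
  weight(U=4) = 1/12
Total weight = 1/6 + 1/12 + 1/6 + 1/12 = 1/2
P(U=1 | obs) = 1/6 / 1/2 = 1/3
P(U=2 | obs) = 1/12 / 1/2 = 1/6
P(U=3 | obs) = 1/6 / 1/2 = 1/3
P(U=4 | obs) = 1/12 / 1/2 = 1/6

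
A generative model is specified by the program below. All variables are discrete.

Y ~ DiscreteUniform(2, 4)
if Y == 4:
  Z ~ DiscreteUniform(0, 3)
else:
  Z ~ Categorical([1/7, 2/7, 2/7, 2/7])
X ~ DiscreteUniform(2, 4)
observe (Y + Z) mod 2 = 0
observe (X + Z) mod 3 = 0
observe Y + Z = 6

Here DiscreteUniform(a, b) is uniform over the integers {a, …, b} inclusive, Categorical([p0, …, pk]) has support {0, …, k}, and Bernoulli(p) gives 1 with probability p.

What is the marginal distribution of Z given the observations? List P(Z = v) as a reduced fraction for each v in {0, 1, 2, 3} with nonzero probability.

P(Z=2) = 7/15, P(Z=3) = 8/15

Enumerate traces; 2 have nonzero weight after conditioning:
  (Y=3, Z=3, X=3) weight 2/63
  (Y=4, Z=2, X=4) weight 1/36
Group by Z:
  weight(Z=2) = 1/36
  weight(Z=3) = 2/63
Total weight = 1/36 + 2/63 = 5/84
P(Z=2 | obs) = 1/36 / 5/84 = 7/15
P(Z=3 | obs) = 2/63 / 5/84 = 8/15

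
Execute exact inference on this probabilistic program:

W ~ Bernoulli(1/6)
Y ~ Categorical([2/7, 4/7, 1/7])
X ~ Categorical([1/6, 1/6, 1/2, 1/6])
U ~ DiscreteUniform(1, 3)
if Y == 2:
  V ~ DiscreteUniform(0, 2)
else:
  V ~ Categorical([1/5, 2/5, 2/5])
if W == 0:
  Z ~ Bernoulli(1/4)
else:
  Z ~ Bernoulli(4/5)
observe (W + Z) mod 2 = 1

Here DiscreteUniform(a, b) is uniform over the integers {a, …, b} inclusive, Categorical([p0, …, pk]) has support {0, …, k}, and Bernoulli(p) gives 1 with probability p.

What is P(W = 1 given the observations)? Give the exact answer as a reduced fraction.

P(W = 1 | obs) = 4/29

Enumerate traces; 216 have nonzero weight after conditioning:
  (W=0, Y=0, X=0, U=1, V=0, Z=1) weight 1/1512
  (W=0, Y=0, X=0, U=1, V=1, Z=1) weight 1/756
  (W=0, Y=0, X=0, U=1, V=2, Z=1) weight 1/756
  (W=0, Y=0, X=0, U=2, V=0, Z=1) weight 1/1512
  (W=0, Y=0, X=0, U=2, V=1, Z=1) weight 1/756
  (W=0, Y=0, X=0, U=2, V=2, Z=1) weight 1/756
  (W=0, Y=0, X=0, U=3, V=0, Z=1) weight 1/1512
  (W=0, Y=0, X=0, U=3, V=1, Z=1) weight 1/756
  (W=1, Y=0, X=0, U=1, V=0, Z=0) weight 1/9450
  … 207 more
Group by W:
  weight(W=0) = 5/24
  weight(W=1) = 1/30
Total weight = 5/24 + 1/30 = 29/120
P(W=0 | obs) = 5/24 / 29/120 = 25/29
P(W=1 | obs) = 1/30 / 29/120 = 4/29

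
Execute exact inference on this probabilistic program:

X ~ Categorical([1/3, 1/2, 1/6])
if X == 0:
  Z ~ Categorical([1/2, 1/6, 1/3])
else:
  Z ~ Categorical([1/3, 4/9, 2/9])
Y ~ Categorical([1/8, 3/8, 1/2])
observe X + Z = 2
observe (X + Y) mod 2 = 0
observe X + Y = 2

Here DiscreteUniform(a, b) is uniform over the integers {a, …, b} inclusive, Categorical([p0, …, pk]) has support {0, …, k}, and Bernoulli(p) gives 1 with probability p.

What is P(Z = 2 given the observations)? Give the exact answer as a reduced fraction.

Enumerate traces; 3 have nonzero weight after conditioning:
  (X=0, Z=2, Y=2) weight 1/18
  (X=1, Z=1, Y=1) weight 1/12
  (X=2, Z=0, Y=0) weight 1/144
Group by Z:
  weight(Z=0) = 1/144
  weight(Z=1) = 1/12
  weight(Z=2) = 1/18
Total weight = 1/144 + 1/12 + 1/18 = 7/48
P(Z=0 | obs) = 1/144 / 7/48 = 1/21
P(Z=1 | obs) = 1/12 / 7/48 = 4/7
P(Z=2 | obs) = 1/18 / 7/48 = 8/21

P(Z = 2 | obs) = 8/21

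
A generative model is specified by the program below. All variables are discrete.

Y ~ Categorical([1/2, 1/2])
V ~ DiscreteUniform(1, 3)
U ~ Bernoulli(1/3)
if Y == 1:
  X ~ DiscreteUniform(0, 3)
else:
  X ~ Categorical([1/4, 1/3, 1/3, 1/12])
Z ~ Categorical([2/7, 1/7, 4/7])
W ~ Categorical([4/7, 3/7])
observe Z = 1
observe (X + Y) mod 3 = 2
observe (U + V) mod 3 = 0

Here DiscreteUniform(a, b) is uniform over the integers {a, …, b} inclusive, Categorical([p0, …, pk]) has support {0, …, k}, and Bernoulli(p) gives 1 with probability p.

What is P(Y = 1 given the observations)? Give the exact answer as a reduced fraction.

Enumerate traces; 8 have nonzero weight after conditioning:
  (Y=0, V=2, U=1, X=2, Z=1, W=0) weight 2/1323
  (Y=0, V=2, U=1, X=2, Z=1, W=1) weight 1/882
  (Y=0, V=3, U=0, X=2, Z=1, W=0) weight 4/1323
  (Y=0, V=3, U=0, X=2, Z=1, W=1) weight 1/441
  (Y=1, V=2, U=1, X=1, Z=1, W=0) weight 1/882
  (Y=1, V=2, U=1, X=1, Z=1, W=1) weight 1/1176
  (Y=1, V=3, U=0, X=1, Z=1, W=0) weight 1/441
  (Y=1, V=3, U=0, X=1, Z=1, W=1) weight 1/588
Group by Y:
  weight(Y=0) = 1/126
  weight(Y=1) = 1/168
Total weight = 1/126 + 1/168 = 1/72
P(Y=0 | obs) = 1/126 / 1/72 = 4/7
P(Y=1 | obs) = 1/168 / 1/72 = 3/7

P(Y = 1 | obs) = 3/7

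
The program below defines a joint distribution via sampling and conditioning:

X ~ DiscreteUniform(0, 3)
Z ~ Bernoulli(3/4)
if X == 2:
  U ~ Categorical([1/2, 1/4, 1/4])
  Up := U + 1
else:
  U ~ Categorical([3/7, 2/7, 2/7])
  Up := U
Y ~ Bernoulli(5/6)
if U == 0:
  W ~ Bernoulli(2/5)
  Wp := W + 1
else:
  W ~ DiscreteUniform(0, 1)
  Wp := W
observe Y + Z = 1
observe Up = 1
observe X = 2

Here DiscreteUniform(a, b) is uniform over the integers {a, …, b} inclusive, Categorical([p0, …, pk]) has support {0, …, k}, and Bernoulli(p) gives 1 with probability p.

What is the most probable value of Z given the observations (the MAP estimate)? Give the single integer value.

argmax_v P(Z = v | obs) = 0

Enumerate traces; 4 have nonzero weight after conditioning:
  (X=2, Z=0, U=0, Y=1, W=0) weight 1/64
  (X=2, Z=0, U=0, Y=1, W=1) weight 1/96
  (X=2, Z=1, U=0, Y=0, W=0) weight 3/320
  (X=2, Z=1, U=0, Y=0, W=1) weight 1/160
Group by Z:
  weight(Z=0) = 5/192
  weight(Z=1) = 1/64
Total weight = 5/192 + 1/64 = 1/24
P(Z=0 | obs) = 5/192 / 1/24 = 5/8
P(Z=1 | obs) = 1/64 / 1/24 = 3/8
argmax = 0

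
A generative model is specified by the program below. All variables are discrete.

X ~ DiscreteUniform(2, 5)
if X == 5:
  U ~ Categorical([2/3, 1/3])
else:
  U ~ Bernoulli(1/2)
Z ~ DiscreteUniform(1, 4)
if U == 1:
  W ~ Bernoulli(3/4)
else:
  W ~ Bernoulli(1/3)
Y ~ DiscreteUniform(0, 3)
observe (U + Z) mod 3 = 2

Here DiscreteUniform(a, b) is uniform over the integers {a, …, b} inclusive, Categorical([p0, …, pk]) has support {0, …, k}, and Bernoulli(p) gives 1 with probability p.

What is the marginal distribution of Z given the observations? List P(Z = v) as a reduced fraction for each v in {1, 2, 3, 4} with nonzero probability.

P(Z=1) = 11/35, P(Z=2) = 13/35, P(Z=4) = 11/35

Enumerate traces; 96 have nonzero weight after conditioning:
  (X=2, U=0, Z=2, W=0, Y=0) weight 1/192
  (X=2, U=0, Z=2, W=0, Y=1) weight 1/192
  (X=2, U=0, Z=2, W=0, Y=2) weight 1/192
  (X=2, U=0, Z=2, W=0, Y=3) weight 1/192
  (X=2, U=0, Z=2, W=1, Y=0) weight 1/384
  (X=2, U=0, Z=2, W=1, Y=1) weight 1/384
  (X=2, U=0, Z=2, W=1, Y=2) weight 1/384
  (X=2, U=0, Z=2, W=1, Y=3) weight 1/384
  (X=2, U=1, Z=1, W=0, Y=0) weight 1/512
  (X=2, U=1, Z=4, W=0, Y=0) weight 1/512
  … 86 more
Group by Z:
  weight(Z=1) = 11/96
  weight(Z=2) = 13/96
  weight(Z=4) = 11/96
Total weight = 11/96 + 13/96 + 11/96 = 35/96
P(Z=1 | obs) = 11/96 / 35/96 = 11/35
P(Z=2 | obs) = 13/96 / 35/96 = 13/35
P(Z=4 | obs) = 11/96 / 35/96 = 11/35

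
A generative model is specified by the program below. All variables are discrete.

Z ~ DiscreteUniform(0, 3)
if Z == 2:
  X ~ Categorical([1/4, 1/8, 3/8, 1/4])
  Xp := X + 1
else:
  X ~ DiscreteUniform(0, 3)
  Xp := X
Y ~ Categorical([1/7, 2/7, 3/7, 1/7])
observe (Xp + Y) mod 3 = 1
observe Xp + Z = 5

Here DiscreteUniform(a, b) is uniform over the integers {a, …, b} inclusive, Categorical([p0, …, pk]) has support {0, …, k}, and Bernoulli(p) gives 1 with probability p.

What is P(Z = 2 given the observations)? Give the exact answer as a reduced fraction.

P(Z = 2 | obs) = 1/2

Enumerate traces; 2 have nonzero weight after conditioning:
  (Z=2, X=2, Y=1) weight 3/112
  (Z=3, X=2, Y=2) weight 3/112
Group by Z:
  weight(Z=2) = 3/112
  weight(Z=3) = 3/112
Total weight = 3/112 + 3/112 = 3/56
P(Z=2 | obs) = 3/112 / 3/56 = 1/2
P(Z=3 | obs) = 3/112 / 3/56 = 1/2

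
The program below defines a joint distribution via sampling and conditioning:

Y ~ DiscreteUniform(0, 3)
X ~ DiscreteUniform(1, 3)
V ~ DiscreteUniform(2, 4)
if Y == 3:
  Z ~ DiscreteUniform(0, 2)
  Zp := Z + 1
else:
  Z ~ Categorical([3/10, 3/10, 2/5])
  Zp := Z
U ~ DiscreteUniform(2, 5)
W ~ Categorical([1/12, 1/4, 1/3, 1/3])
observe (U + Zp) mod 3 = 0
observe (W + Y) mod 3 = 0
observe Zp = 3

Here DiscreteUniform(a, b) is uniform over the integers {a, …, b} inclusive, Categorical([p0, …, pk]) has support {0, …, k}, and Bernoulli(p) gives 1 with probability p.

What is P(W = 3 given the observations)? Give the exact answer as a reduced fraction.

P(W = 3 | obs) = 4/5

Enumerate traces; 18 have nonzero weight after conditioning:
  (Y=3, X=1, V=2, Z=2, U=3, W=0) weight 1/5184
  (Y=3, X=1, V=2, Z=2, U=3, W=3) weight 1/1296
  (Y=3, X=1, V=3, Z=2, U=3, W=0) weight 1/5184
  (Y=3, X=1, V=3, Z=2, U=3, W=3) weight 1/1296
  (Y=3, X=1, V=4, Z=2, U=3, W=0) weight 1/5184
  (Y=3, X=1, V=4, Z=2, U=3, W=3) weight 1/1296
  (Y=3, X=2, V=2, Z=2, U=3, W=0) weight 1/5184
  (Y=3, X=2, V=2, Z=2, U=3, W=3) weight 1/1296
  … 10 more
Group by W:
  weight(W=0) = 1/576
  weight(W=3) = 1/144
Total weight = 1/576 + 1/144 = 5/576
P(W=0 | obs) = 1/576 / 5/576 = 1/5
P(W=3 | obs) = 1/144 / 5/576 = 4/5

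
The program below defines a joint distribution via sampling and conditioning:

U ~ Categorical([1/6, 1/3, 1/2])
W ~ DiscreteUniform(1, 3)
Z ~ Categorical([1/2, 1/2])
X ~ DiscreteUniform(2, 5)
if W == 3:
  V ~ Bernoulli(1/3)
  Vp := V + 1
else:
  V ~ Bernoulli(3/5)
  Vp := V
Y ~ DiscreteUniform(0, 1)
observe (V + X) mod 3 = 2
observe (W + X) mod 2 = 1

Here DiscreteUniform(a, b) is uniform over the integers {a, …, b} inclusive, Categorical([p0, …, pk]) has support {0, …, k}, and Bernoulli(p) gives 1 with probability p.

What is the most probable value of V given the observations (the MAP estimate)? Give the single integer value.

argmax_v P(V = v | obs) = 0

Enumerate traces; 60 have nonzero weight after conditioning:
  (U=0, W=1, Z=0, X=2, V=0, Y=0) weight 1/720
  (U=0, W=1, Z=0, X=2, V=0, Y=1) weight 1/720
  (U=0, W=1, Z=0, X=4, V=1, Y=0) weight 1/480
  (U=0, W=1, Z=0, X=4, V=1, Y=1) weight 1/480
  (U=0, W=1, Z=1, X=2, V=0, Y=0) weight 1/720
  (U=0, W=1, Z=1, X=2, V=0, Y=1) weight 1/720
  (U=0, W=1, Z=1, X=4, V=1, Y=0) weight 1/480
  (U=0, W=1, Z=1, X=4, V=1, Y=1) weight 1/480
  … 52 more
Group by V:
  weight(V=0) = 11/90
  weight(V=1) = 7/90
Total weight = 11/90 + 7/90 = 1/5
P(V=0 | obs) = 11/90 / 1/5 = 11/18
P(V=1 | obs) = 7/90 / 1/5 = 7/18
argmax = 0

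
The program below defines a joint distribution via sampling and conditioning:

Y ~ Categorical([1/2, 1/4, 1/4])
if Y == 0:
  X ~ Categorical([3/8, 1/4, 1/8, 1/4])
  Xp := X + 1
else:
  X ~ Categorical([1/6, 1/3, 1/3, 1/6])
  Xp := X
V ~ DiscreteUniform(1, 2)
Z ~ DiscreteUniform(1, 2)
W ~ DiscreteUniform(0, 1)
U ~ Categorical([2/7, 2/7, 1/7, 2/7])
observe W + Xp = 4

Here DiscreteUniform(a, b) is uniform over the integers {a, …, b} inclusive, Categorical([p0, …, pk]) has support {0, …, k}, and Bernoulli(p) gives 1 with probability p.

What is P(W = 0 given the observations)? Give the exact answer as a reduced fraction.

P(W = 0 | obs) = 6/13

Enumerate traces; 64 have nonzero weight after conditioning:
  (Y=0, X=2, V=1, Z=1, W=1, U=0) weight 1/448
  (Y=0, X=2, V=1, Z=1, W=1, U=1) weight 1/448
  (Y=0, X=2, V=1, Z=1, W=1, U=2) weight 1/896
  (Y=0, X=2, V=1, Z=1, W=1, U=3) weight 1/448
  (Y=0, X=2, V=1, Z=2, W=1, U=0) weight 1/448
  (Y=0, X=2, V=1, Z=2, W=1, U=1) weight 1/448
  (Y=0, X=2, V=1, Z=2, W=1, U=2) weight 1/896
  (Y=0, X=2, V=1, Z=2, W=1, U=3) weight 1/448
  (Y=0, X=3, V=1, Z=1, W=0, U=0) weight 1/224
  … 55 more
Group by W:
  weight(W=0) = 1/16
  weight(W=1) = 7/96
Total weight = 1/16 + 7/96 = 13/96
P(W=0 | obs) = 1/16 / 13/96 = 6/13
P(W=1 | obs) = 7/96 / 13/96 = 7/13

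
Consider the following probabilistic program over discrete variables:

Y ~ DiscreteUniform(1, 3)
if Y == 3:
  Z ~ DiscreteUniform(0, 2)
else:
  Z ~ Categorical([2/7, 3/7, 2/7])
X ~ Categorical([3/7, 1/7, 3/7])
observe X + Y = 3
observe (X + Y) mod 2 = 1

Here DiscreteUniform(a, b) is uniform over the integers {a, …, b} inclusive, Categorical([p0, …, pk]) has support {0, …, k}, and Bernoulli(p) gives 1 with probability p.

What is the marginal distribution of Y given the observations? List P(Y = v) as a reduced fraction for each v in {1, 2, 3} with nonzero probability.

Enumerate traces; 9 have nonzero weight after conditioning:
  (Y=1, Z=0, X=2) weight 2/49
  (Y=1, Z=1, X=2) weight 3/49
  (Y=1, Z=2, X=2) weight 2/49
  (Y=2, Z=0, X=1) weight 2/147
  (Y=2, Z=1, X=1) weight 1/49
  (Y=2, Z=2, X=1) weight 2/147
  (Y=3, Z=0, X=0) weight 1/21
  (Y=3, Z=1, X=0) weight 1/21
  … 1 more
Group by Y:
  weight(Y=1) = 1/7
  weight(Y=2) = 1/21
  weight(Y=3) = 1/7
Total weight = 1/7 + 1/21 + 1/7 = 1/3
P(Y=1 | obs) = 1/7 / 1/3 = 3/7
P(Y=2 | obs) = 1/21 / 1/3 = 1/7
P(Y=3 | obs) = 1/7 / 1/3 = 3/7

P(Y=1) = 3/7, P(Y=2) = 1/7, P(Y=3) = 3/7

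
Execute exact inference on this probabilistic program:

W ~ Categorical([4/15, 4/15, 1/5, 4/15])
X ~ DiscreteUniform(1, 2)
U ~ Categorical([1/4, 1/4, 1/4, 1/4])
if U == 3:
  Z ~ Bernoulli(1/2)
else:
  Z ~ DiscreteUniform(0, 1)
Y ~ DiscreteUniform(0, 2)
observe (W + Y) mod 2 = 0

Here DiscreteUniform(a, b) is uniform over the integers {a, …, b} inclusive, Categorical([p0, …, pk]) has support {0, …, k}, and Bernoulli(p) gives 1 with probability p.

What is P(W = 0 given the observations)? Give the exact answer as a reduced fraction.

P(W = 0 | obs) = 4/11

Enumerate traces; 96 have nonzero weight after conditioning:
  (W=0, X=1, U=0, Z=0, Y=0) weight 1/180
  (W=0, X=1, U=0, Z=0, Y=2) weight 1/180
  (W=0, X=1, U=0, Z=1, Y=0) weight 1/180
  (W=0, X=1, U=0, Z=1, Y=2) weight 1/180
  (W=0, X=1, U=1, Z=0, Y=0) weight 1/180
  (W=0, X=1, U=1, Z=0, Y=2) weight 1/180
  (W=0, X=1, U=1, Z=1, Y=0) weight 1/180
  (W=0, X=1, U=1, Z=1, Y=2) weight 1/180
  (W=1, X=1, U=0, Z=0, Y=1) weight 1/180
  (W=2, X=1, U=0, Z=0, Y=0) weight 1/240
  … 86 more
Group by W:
  weight(W=0) = 8/45
  weight(W=1) = 4/45
  weight(W=2) = 2/15
  weight(W=3) = 4/45
Total weight = 8/45 + 4/45 + 2/15 + 4/45 = 22/45
P(W=0 | obs) = 8/45 / 22/45 = 4/11
P(W=1 | obs) = 4/45 / 22/45 = 2/11
P(W=2 | obs) = 2/15 / 22/45 = 3/11
P(W=3 | obs) = 4/45 / 22/45 = 2/11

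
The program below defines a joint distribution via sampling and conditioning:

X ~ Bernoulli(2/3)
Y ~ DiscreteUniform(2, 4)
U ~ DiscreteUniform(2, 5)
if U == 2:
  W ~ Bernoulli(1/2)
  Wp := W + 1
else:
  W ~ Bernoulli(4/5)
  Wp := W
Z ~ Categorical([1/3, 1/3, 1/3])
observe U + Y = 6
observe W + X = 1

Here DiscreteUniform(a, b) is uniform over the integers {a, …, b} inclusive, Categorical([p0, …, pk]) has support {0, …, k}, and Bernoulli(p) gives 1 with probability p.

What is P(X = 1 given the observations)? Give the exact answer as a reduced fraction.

P(X = 1 | obs) = 6/13

Enumerate traces; 18 have nonzero weight after conditioning:
  (X=0, Y=2, U=4, W=1, Z=0) weight 1/135
  (X=0, Y=2, U=4, W=1, Z=1) weight 1/135
  (X=0, Y=2, U=4, W=1, Z=2) weight 1/135
  (X=0, Y=3, U=3, W=1, Z=0) weight 1/135
  (X=0, Y=3, U=3, W=1, Z=1) weight 1/135
  (X=0, Y=3, U=3, W=1, Z=2) weight 1/135
  (X=0, Y=4, U=2, W=1, Z=0) weight 1/216
  (X=0, Y=4, U=2, W=1, Z=1) weight 1/216
  (X=1, Y=2, U=4, W=0, Z=0) weight 1/270
  … 9 more
Group by X:
  weight(X=0) = 7/120
  weight(X=1) = 1/20
Total weight = 7/120 + 1/20 = 13/120
P(X=0 | obs) = 7/120 / 13/120 = 7/13
P(X=1 | obs) = 1/20 / 13/120 = 6/13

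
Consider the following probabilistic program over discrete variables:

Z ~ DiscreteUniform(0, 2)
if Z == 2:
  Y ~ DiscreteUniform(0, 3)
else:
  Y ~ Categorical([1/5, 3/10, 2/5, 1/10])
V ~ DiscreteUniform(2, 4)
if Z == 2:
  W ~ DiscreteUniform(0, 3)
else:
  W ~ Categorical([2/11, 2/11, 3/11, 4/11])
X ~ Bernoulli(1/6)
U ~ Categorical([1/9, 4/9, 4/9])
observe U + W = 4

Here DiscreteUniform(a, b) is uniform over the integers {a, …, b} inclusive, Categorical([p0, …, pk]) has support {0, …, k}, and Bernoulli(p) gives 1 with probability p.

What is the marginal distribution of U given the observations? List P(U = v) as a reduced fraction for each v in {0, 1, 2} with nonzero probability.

Enumerate traces; 144 have nonzero weight after conditioning:
  (Z=0, Y=0, V=2, W=2, X=0, U=2) weight 2/891
  (Z=0, Y=0, V=2, W=2, X=1, U=2) weight 2/4455
  (Z=0, Y=0, V=2, W=3, X=0, U=1) weight 8/2673
  (Z=0, Y=0, V=2, W=3, X=1, U=1) weight 8/13365
  (Z=0, Y=0, V=3, W=2, X=0, U=2) weight 2/891
  (Z=0, Y=0, V=3, W=2, X=1, U=2) weight 2/4455
  (Z=0, Y=0, V=3, W=3, X=0, U=1) weight 8/2673
  (Z=0, Y=0, V=3, W=3, X=1, U=1) weight 8/13365
  … 136 more
Group by U:
  weight(U=1) = 43/297
  weight(U=2) = 35/297
Total weight = 43/297 + 35/297 = 26/99
P(U=1 | obs) = 43/297 / 26/99 = 43/78
P(U=2 | obs) = 35/297 / 26/99 = 35/78

P(U=1) = 43/78, P(U=2) = 35/78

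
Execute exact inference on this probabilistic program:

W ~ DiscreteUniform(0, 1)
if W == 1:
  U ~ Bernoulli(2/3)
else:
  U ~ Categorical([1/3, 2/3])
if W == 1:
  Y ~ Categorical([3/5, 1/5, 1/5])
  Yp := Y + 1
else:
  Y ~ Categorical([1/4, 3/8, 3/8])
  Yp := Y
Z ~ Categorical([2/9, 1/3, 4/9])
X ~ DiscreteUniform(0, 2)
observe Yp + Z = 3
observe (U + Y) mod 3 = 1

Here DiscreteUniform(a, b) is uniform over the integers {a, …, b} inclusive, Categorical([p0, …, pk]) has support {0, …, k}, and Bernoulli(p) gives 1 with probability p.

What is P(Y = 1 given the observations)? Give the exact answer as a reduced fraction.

P(Y = 1 | obs) = 7/23

Enumerate traces; 9 have nonzero weight after conditioning:
  (W=0, U=0, Y=1, Z=2, X=0) weight 1/108
  (W=0, U=0, Y=1, Z=2, X=1) weight 1/108
  (W=0, U=0, Y=1, Z=2, X=2) weight 1/108
  (W=1, U=0, Y=1, Z=1, X=0) weight 1/270
  (W=1, U=0, Y=1, Z=1, X=1) weight 1/270
  (W=1, U=0, Y=1, Z=1, X=2) weight 1/270
  (W=1, U=1, Y=0, Z=2, X=0) weight 4/135
  (W=1, U=1, Y=0, Z=2, X=1) weight 4/135
  … 1 more
Group by Y:
  weight(Y=0) = 4/45
  weight(Y=1) = 7/180
Total weight = 4/45 + 7/180 = 23/180
P(Y=0 | obs) = 4/45 / 23/180 = 16/23
P(Y=1 | obs) = 7/180 / 23/180 = 7/23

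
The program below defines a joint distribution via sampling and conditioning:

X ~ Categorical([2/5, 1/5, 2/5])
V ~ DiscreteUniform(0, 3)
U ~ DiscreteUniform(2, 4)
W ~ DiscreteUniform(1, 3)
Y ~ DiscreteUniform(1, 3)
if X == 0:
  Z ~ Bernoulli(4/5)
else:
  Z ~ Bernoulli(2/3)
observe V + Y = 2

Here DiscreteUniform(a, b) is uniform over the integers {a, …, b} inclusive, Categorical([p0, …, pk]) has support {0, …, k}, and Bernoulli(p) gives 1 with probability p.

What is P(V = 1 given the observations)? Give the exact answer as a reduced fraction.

P(V = 1 | obs) = 1/2

Enumerate traces; 108 have nonzero weight after conditioning:
  (X=0, V=0, U=2, W=1, Y=2, Z=0) weight 1/1350
  (X=0, V=0, U=2, W=1, Y=2, Z=1) weight 2/675
  (X=0, V=0, U=2, W=2, Y=2, Z=0) weight 1/1350
  (X=0, V=0, U=2, W=2, Y=2, Z=1) weight 2/675
  (X=0, V=0, U=2, W=3, Y=2, Z=0) weight 1/1350
  (X=0, V=0, U=2, W=3, Y=2, Z=1) weight 2/675
  (X=0, V=0, U=3, W=1, Y=2, Z=0) weight 1/1350
  (X=0, V=0, U=3, W=1, Y=2, Z=1) weight 2/675
  (X=0, V=1, U=2, W=1, Y=1, Z=0) weight 1/1350
  … 99 more
Group by V:
  weight(V=0) = 1/12
  weight(V=1) = 1/12
Total weight = 1/12 + 1/12 = 1/6
P(V=0 | obs) = 1/12 / 1/6 = 1/2
P(V=1 | obs) = 1/12 / 1/6 = 1/2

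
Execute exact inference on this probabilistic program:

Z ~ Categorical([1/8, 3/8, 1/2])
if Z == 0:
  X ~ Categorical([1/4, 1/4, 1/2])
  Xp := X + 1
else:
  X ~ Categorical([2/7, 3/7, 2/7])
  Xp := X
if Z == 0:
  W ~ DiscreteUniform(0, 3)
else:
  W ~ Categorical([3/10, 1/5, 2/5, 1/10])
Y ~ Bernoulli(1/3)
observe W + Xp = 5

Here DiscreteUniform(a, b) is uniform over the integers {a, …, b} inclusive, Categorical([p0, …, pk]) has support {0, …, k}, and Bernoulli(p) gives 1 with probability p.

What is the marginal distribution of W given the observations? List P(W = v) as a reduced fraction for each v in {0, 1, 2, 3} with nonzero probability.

Enumerate traces; 8 have nonzero weight after conditioning:
  (Z=0, X=1, W=3, Y=0) weight 1/192
  (Z=0, X=1, W=3, Y=1) weight 1/384
  (Z=0, X=2, W=2, Y=0) weight 1/96
  (Z=0, X=2, W=2, Y=1) weight 1/192
  (Z=1, X=2, W=3, Y=0) weight 1/140
  (Z=1, X=2, W=3, Y=1) weight 1/280
  (Z=2, X=2, W=3, Y=0) weight 1/105
  (Z=2, X=2, W=3, Y=1) weight 1/210
Group by W:
  weight(W=2) = 1/64
  weight(W=3) = 21/640
Total weight = 1/64 + 21/640 = 31/640
P(W=2 | obs) = 1/64 / 31/640 = 10/31
P(W=3 | obs) = 21/640 / 31/640 = 21/31

P(W=2) = 10/31, P(W=3) = 21/31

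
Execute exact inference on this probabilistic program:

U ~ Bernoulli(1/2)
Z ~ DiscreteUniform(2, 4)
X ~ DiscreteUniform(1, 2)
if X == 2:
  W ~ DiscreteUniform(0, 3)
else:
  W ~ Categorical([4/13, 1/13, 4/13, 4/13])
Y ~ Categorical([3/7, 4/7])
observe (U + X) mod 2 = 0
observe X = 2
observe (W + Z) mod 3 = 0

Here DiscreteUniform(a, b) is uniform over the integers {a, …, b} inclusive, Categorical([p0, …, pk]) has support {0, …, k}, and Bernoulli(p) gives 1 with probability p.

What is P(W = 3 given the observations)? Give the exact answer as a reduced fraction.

P(W = 3 | obs) = 1/4

Enumerate traces; 8 have nonzero weight after conditioning:
  (U=0, Z=2, X=2, W=1, Y=0) weight 1/112
  (U=0, Z=2, X=2, W=1, Y=1) weight 1/84
  (U=0, Z=3, X=2, W=0, Y=0) weight 1/112
  (U=0, Z=3, X=2, W=0, Y=1) weight 1/84
  (U=0, Z=3, X=2, W=3, Y=0) weight 1/112
  (U=0, Z=3, X=2, W=3, Y=1) weight 1/84
  (U=0, Z=4, X=2, W=2, Y=0) weight 1/112
  (U=0, Z=4, X=2, W=2, Y=1) weight 1/84
Group by W:
  weight(W=0) = 1/48
  weight(W=1) = 1/48
  weight(W=2) = 1/48
  weight(W=3) = 1/48
Total weight = 1/48 + 1/48 + 1/48 + 1/48 = 1/12
P(W=0 | obs) = 1/48 / 1/12 = 1/4
P(W=1 | obs) = 1/48 / 1/12 = 1/4
P(W=2 | obs) = 1/48 / 1/12 = 1/4
P(W=3 | obs) = 1/48 / 1/12 = 1/4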